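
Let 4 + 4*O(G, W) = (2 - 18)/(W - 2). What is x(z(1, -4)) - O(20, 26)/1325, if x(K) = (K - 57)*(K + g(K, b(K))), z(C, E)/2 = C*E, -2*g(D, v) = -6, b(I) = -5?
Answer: 2583757/7950 ≈ 325.00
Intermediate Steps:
g(D, v) = 3 (g(D, v) = -½*(-6) = 3)
O(G, W) = -1 - 4/(-2 + W) (O(G, W) = -1 + ((2 - 18)/(W - 2))/4 = -1 + (-16/(-2 + W))/4 = -1 - 4/(-2 + W))
z(C, E) = 2*C*E (z(C, E) = 2*(C*E) = 2*C*E)
x(K) = (-57 + K)*(3 + K) (x(K) = (K - 57)*(K + 3) = (-57 + K)*(3 + K))
x(z(1, -4)) - O(20, 26)/1325 = (-171 + (2*1*(-4))² - 108*(-4)) - (-2 - 1*26)/(-2 + 26)/1325 = (-171 + (-8)² - 54*(-8)) - (-2 - 26)/24/1325 = (-171 + 64 + 432) - (1/24)*(-28)/1325 = 325 - (-7)/(6*1325) = 325 - 1*(-7/7950) = 325 + 7/7950 = 2583757/7950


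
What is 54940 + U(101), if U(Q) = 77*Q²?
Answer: 840417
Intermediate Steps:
54940 + U(101) = 54940 + 77*101² = 54940 + 77*10201 = 54940 + 785477 = 840417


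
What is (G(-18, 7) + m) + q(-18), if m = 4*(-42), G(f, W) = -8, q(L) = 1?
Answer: -175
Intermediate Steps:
m = -168
(G(-18, 7) + m) + q(-18) = (-8 - 168) + 1 = -176 + 1 = -175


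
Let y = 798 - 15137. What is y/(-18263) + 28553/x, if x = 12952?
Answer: 707182167/236542376 ≈ 2.9897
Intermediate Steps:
y = -14339
y/(-18263) + 28553/x = -14339/(-18263) + 28553/12952 = -14339*(-1/18263) + 28553*(1/12952) = 14339/18263 + 28553/12952 = 707182167/236542376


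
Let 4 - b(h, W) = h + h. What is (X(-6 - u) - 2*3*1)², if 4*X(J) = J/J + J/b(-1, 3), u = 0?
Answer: 36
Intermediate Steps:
b(h, W) = 4 - 2*h (b(h, W) = 4 - (h + h) = 4 - 2*h)
X(J) = ¼ + J/24 (X(J) = (J/J + J/(4 - 2*(-1)))/4 = (1 + J/(4 + 2))/4 = (1 + J/6)/4 = ¼ + J/24)
(X(-6 - u) - 2*3*1)² = ((¼ + (-6 - 1*0)/24) - 2*3*1)² = ((¼ + (-6 + 0)/24) - 6*1)² = ((¼ + (1/24)*(-6)) - 6)² = ((¼ - ¼) - 6)² = (0 - 6)² = (-6)² = 36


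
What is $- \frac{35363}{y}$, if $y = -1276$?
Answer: $\frac{35363}{1276} \approx 27.714$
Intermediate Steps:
$- \frac{35363}{y} = - \frac{35363}{-1276} = \left(-35363\right) \left(- \frac{1}{1276}\right) = \frac{35363}{1276}$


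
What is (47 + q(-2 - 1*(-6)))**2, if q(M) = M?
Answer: 2601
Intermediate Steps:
(47 + q(-2 - 1*(-6)))**2 = (47 + (-2 - 1*(-6)))**2 = (47 + (-2 + 6))**2 = (47 + 4)**2 = 51**2 = 2601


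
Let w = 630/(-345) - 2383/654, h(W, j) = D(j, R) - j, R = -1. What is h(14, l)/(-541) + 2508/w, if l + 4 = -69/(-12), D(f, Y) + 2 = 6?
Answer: -81638367597/178047428 ≈ -458.52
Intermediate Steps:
D(f, Y) = 4 (D(f, Y) = -2 + 6 = 4)
l = 7/4 (l = -4 - 69/(-12) = -4 - 69*(-1/12) = -4 + 23/4 = 7/4 ≈ 1.7500)
h(W, j) = 4 - j
w = -82277/15042 (w = 630*(-1/345) - 2383*1/654 = -42/23 - 2383/654 = -82277/15042 ≈ -5.4698)
h(14, l)/(-541) + 2508/w = (4 - 1*7/4)/(-541) + 2508/(-82277/15042) = (4 - 7/4)*(-1/541) + 2508*(-15042/82277) = (9/4)*(-1/541) - 37725336/82277 = -9/2164 - 37725336/82277 = -81638367597/178047428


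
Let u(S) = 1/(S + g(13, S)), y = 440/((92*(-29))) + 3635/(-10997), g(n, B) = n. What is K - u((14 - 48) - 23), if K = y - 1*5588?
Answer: -1803623444589/322739956 ≈ -5588.5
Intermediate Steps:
y = -3634215/7334999 (y = 440/(-2668) + 3635*(-1/10997) = 440*(-1/2668) - 3635/10997 = -110/667 - 3635/10997 = -3634215/7334999 ≈ -0.49546)
u(S) = 1/(13 + S) (u(S) = 1/(S + 13) = 1/(13 + S))
K = -40991608627/7334999 (K = -3634215/7334999 - 1*5588 = -3634215/7334999 - 5588 = -40991608627/7334999 ≈ -5588.5)
K - u((14 - 48) - 23) = -40991608627/7334999 - 1/(13 + ((14 - 48) - 23)) = -40991608627/7334999 - 1/(13 + (-34 - 23)) = -40991608627/7334999 - 1/(13 - 57) = -40991608627/7334999 - 1/(-44) = -40991608627/7334999 - 1*(-1/44) = -40991608627/7334999 + 1/44 = -1803623444589/322739956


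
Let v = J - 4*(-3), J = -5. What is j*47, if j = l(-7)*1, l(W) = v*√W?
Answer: 329*I*√7 ≈ 870.45*I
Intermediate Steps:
v = 7 (v = -5 - 4*(-3) = -5 + 12 = 7)
l(W) = 7*√W
j = 7*I*√7 (j = (7*√(-7))*1 = (7*(I*√7))*1 = (7*I*√7)*1 = 7*I*√7 ≈ 18.52*I)
j*47 = (7*I*√7)*47 = 329*I*√7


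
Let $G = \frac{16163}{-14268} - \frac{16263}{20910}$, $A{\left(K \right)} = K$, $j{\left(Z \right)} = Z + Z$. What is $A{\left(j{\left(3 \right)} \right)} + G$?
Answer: $\frac{4959571}{1212780} \approx 4.0894$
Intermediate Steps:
$j{\left(Z \right)} = 2 Z$
$G = - \frac{2317109}{1212780}$ ($G = 16163 \left(- \frac{1}{14268}\right) - \frac{5421}{6970} = - \frac{16163}{14268} - \frac{5421}{6970} = - \frac{2317109}{1212780} \approx -1.9106$)
$A{\left(j{\left(3 \right)} \right)} + G = 2 \cdot 3 - \frac{2317109}{1212780} = 6 - \frac{2317109}{1212780} = \frac{4959571}{1212780}$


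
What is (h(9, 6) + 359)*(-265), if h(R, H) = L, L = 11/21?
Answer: -2000750/21 ≈ -95274.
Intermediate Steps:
L = 11/21 (L = 11*(1/21) = 11/21 ≈ 0.52381)
h(R, H) = 11/21
(h(9, 6) + 359)*(-265) = (11/21 + 359)*(-265) = (7550/21)*(-265) = -2000750/21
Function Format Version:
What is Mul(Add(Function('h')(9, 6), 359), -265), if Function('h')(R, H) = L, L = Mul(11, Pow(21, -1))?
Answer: Rational(-2000750, 21) ≈ -95274.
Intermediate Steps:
L = Rational(11, 21) (L = Mul(11, Rational(1, 21)) = Rational(11, 21) ≈ 0.52381)
Function('h')(R, H) = Rational(11, 21)
Mul(Add(Function('h')(9, 6), 359), -265) = Mul(Add(Rational(11, 21), 359), -265) = Mul(Rational(7550, 21), -265) = Rational(-2000750, 21)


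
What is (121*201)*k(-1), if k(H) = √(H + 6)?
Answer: 24321*√5 ≈ 54383.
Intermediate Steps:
k(H) = √(6 + H)
(121*201)*k(-1) = (121*201)*√(6 - 1) = 24321*√5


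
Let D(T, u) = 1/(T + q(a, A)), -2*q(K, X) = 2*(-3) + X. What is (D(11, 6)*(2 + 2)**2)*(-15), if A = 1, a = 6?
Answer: -160/9 ≈ -17.778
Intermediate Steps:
q(K, X) = 3 - X/2 (q(K, X) = -(2*(-3) + X)/2 = -(-6 + X)/2 = 3 - X/2)
D(T, u) = 1/(5/2 + T) (D(T, u) = 1/(T + (3 - 1/2*1)) = 1/(T + (3 - 1/2)) = 1/(T + 5/2) = 1/(5/2 + T))
(D(11, 6)*(2 + 2)**2)*(-15) = ((2/(5 + 2*11))*(2 + 2)**2)*(-15) = ((2/(5 + 22))*4**2)*(-15) = ((2/27)*16)*(-15) = (32/27)*(-15) = -160/9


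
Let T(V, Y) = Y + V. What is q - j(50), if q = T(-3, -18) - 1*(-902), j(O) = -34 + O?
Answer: 865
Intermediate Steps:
T(V, Y) = V + Y
q = 881 (q = (-3 - 18) - 1*(-902) = -21 + 902 = 881)
q - j(50) = 881 - (-34 + 50) = 881 - 1*16 = 881 - 16 = 865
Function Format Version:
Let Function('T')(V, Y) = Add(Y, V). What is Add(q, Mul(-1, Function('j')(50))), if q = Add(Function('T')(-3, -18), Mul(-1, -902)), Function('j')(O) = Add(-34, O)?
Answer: 865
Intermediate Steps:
Function('T')(V, Y) = Add(V, Y)
q = 881 (q = Add(Add(-3, -18), Mul(-1, -902)) = Add(-21, 902) = 881)
Add(q, Mul(-1, Function('j')(50))) = Add(881, Mul(-1, Add(-34, 50))) = Add(881, Mul(-1, 16)) = Add(881, -16) = 865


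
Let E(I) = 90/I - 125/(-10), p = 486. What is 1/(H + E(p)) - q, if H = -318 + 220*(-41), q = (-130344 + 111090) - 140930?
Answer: 80663376274/503567 ≈ 1.6018e+5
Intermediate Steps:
q = -160184 (q = -19254 - 140930 = -160184)
H = -9338 (H = -318 - 9020 = -9338)
E(I) = 25/2 + 90/I (E(I) = 90/I - 125*(-1/10) = 90/I + 25/2 = 25/2 + 90/I)
1/(H + E(p)) - q = 1/(-9338 + (25/2 + 90/486)) - 1*(-160184) = 1/(-9338 + (25/2 + 90*(1/486))) + 160184 = 1/(-9338 + (25/2 + 5/27)) + 160184 = 1/(-9338 + 685/54) + 160184 = 1/(-503567/54) + 160184 = -54/503567 + 160184 = 80663376274/503567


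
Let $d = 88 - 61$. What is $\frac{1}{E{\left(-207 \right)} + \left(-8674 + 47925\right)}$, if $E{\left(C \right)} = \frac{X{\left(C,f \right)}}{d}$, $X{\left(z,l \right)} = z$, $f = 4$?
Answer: $\frac{3}{117730} \approx 2.5482 \cdot 10^{-5}$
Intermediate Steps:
$d = 27$
$E{\left(C \right)} = \frac{C}{27}$
$\frac{1}{E{\left(-207 \right)} + \left(-8674 + 47925\right)} = \frac{1}{\frac{1}{27} \left(-207\right) + \left(-8674 + 47925\right)} = \frac{1}{- \frac{23}{3} + 39251} = \frac{1}{\frac{117730}{3}} = \frac{3}{117730}$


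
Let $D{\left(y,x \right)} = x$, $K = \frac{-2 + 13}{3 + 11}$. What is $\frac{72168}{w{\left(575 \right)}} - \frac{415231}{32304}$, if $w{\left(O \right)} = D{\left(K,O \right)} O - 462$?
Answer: $- \frac{134762597581}{10665585552} \approx -12.635$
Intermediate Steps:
$K = \frac{11}{14} \approx 0.78571$
$w{\left(O \right)} = -462 + O^{2}$ ($w{\left(O \right)} = O O - 462 = O^{2} - 462 = -462 + O^{2}$)
$\frac{72168}{w{\left(575 \right)}} - \frac{415231}{32304} = \frac{72168}{-462 + 575^{2}} - \frac{415231}{32304} = \frac{72168}{-462 + 330625} - \frac{415231}{32304} = \frac{72168}{330163} - \frac{415231}{32304} = - \frac{134762597581}{10665585552}$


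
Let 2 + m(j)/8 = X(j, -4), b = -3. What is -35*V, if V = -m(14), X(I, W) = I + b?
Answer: 2520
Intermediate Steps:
X(I, W) = -3 + I (X(I, W) = I - 3 = -3 + I)
m(j) = -40 + 8*j (m(j) = -16 + 8*(-3 + j) = -16 + (-24 + 8*j) = -40 + 8*j)
V = -72 (V = -(-40 + 8*14) = -(-40 + 112) = -1*72 = -72)
-35*V = -35*(-72) = 2520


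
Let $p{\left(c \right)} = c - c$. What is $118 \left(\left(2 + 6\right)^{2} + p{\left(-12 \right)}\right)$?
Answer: $7552$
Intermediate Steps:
$p{\left(c \right)} = 0$
$118 \left(\left(2 + 6\right)^{2} + p{\left(-12 \right)}\right) = 118 \left(\left(2 + 6\right)^{2} + 0\right) = 118 \left(8^{2} + 0\right) = 118 \left(64 + 0\right) = 118 \cdot 64 = 7552$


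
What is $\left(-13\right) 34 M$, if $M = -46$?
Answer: $20332$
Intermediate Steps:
$\left(-13\right) 34 M = \left(-13\right) 34 \left(-46\right) = \left(-442\right) \left(-46\right) = 20332$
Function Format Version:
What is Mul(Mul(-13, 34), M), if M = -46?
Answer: 20332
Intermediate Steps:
Mul(Mul(-13, 34), M) = Mul(Mul(-13, 34), -46) = Mul(-442, -46) = 20332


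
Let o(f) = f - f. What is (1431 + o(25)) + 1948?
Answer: 3379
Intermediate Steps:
o(f) = 0
(1431 + o(25)) + 1948 = (1431 + 0) + 1948 = 1431 + 1948 = 3379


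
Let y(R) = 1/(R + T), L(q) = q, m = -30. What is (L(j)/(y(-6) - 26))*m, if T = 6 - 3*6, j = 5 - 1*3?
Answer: 1080/469 ≈ 2.3028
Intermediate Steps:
j = 2 (j = 5 - 3 = 2)
T = -12 (T = 6 - 18 = -12)
y(R) = 1/(-12 + R) (y(R) = 1/(R - 12) = 1/(-12 + R))
(L(j)/(y(-6) - 26))*m = (2/(1/(-12 - 6) - 26))*(-30) = (2/(1/(-18) - 26))*(-30) = (2/(-1/18 - 26))*(-30) = (2/(-469/18))*(-30) = -18/469*2*(-30) = -36/469*(-30) = 1080/469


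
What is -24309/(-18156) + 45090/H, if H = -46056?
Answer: 2089731/5806894 ≈ 0.35987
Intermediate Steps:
-24309/(-18156) + 45090/H = -24309/(-18156) + 45090/(-46056) = -24309*(-1/18156) + 45090*(-1/46056) = 8103/6052 - 7515/7676 = 2089731/5806894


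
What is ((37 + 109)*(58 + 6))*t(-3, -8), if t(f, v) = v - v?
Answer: 0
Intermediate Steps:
t(f, v) = 0
((37 + 109)*(58 + 6))*t(-3, -8) = ((37 + 109)*(58 + 6))*0 = (146*64)*0 = 9344*0 = 0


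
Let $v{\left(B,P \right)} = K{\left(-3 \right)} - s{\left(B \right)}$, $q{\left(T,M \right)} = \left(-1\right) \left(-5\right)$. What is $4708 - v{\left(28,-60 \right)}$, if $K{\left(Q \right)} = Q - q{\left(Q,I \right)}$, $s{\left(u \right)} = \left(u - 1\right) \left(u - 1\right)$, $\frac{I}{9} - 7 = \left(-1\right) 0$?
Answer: $5445$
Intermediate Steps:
$I = 63$ ($I = 63 + 9 \left(\left(-1\right) 0\right) = 63 + 9 \cdot 0 = 63 + 0 = 63$)
$q{\left(T,M \right)} = 5$
$s{\left(u \right)} = \left(-1 + u\right)^{2}$ ($s{\left(u \right)} = \left(-1 + u\right) \left(-1 + u\right) = \left(-1 + u\right)^{2}$)
$K{\left(Q \right)} = -5 + Q$ ($K{\left(Q \right)} = Q - 5 = -5 + Q$)
$v{\left(B,P \right)} = -8 - \left(-1 + B\right)^{2}$ ($v{\left(B,P \right)} = \left(-5 - 3\right) - \left(-1 + B\right)^{2} = -8 - \left(-1 + B\right)^{2}$)
$4708 - v{\left(28,-60 \right)} = 4708 - \left(-8 - \left(-1 + 28\right)^{2}\right) = 4708 - \left(-8 - 27^{2}\right) = 4708 - \left(-8 - 729\right) = 4708 - -737 = 4708 + 737 = 5445$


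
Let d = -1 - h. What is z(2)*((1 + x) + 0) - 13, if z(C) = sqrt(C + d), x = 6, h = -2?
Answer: -13 + 7*sqrt(3) ≈ -0.87564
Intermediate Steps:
d = 1 (d = -1 - 1*(-2) = -1 + 2 = 1)
z(C) = sqrt(1 + C) (z(C) = sqrt(C + 1) = sqrt(1 + C))
z(2)*((1 + x) + 0) - 13 = sqrt(1 + 2)*((1 + 6) + 0) - 13 = sqrt(3)*(7 + 0) - 13 = sqrt(3)*7 - 13 = 7*sqrt(3) - 13 = -13 + 7*sqrt(3)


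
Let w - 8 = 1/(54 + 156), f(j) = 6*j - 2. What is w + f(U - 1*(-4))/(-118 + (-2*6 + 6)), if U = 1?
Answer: 50641/6510 ≈ 7.7790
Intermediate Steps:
f(j) = -2 + 6*j
w = 1681/210 (w = 8 + 1/(54 + 156) = 8 + 1/210 = 1681/210 ≈ 8.0048)
w + f(U - 1*(-4))/(-118 + (-2*6 + 6)) = 1681/210 + (-2 + 6*(1 - 1*(-4)))/(-118 + (-2*6 + 6)) = 1681/210 + (-2 + 6*(1 + 4))/(-118 + (-12 + 6)) = 1681/210 + (-2 + 6*5)/(-118 - 6) = 1681/210 + (-2 + 30)/(-124) = 1681/210 + 28*(-1/124) = 1681/210 - 7/31 = 50641/6510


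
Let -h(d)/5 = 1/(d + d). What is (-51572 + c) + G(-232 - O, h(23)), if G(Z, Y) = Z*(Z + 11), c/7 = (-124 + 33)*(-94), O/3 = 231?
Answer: 853756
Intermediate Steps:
O = 693 (O = 3*231 = 693)
h(d) = -5/(2*d) (h(d) = -5/(d + d) = -5*1/(2*d) = -5/(2*d))
c = 59878 (c = 7*((-124 + 33)*(-94)) = 7*(-91*(-94)) = 7*8554 = 59878)
G(Z, Y) = Z*(11 + Z)
(-51572 + c) + G(-232 - O, h(23)) = (-51572 + 59878) + (-232 - 1*693)*(11 + (-232 - 1*693)) = 8306 + (-232 - 693)*(11 + (-232 - 693)) = 8306 - 925*(11 - 925) = 8306 - 925*(-914) = 8306 + 845450 = 853756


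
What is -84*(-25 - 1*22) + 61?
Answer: 4009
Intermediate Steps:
-84*(-25 - 1*22) + 61 = -84*(-25 - 22) + 61 = -84*(-47) + 61 = 3948 + 61 = 4009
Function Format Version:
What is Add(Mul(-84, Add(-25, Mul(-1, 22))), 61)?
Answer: 4009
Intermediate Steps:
Add(Mul(-84, Add(-25, Mul(-1, 22))), 61) = Add(Mul(-84, Add(-25, -22)), 61) = Add(Mul(-84, -47), 61) = Add(3948, 61) = 4009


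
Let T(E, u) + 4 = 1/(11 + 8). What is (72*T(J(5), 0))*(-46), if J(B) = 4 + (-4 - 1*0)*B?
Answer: 248400/19 ≈ 13074.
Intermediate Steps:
J(B) = 4 - 4*B (J(B) = 4 + (-4 + 0)*B = 4 - 4*B)
T(E, u) = -75/19 (T(E, u) = -4 + 1/(11 + 8) = -4 + 1/19 = -75/19)
(72*T(J(5), 0))*(-46) = (72*(-75/19))*(-46) = -5400/19*(-46) = 248400/19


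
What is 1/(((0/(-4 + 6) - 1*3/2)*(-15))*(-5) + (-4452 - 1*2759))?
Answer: -2/14647 ≈ -0.00013655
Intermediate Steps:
1/(((0/(-4 + 6) - 1*3/2)*(-15))*(-5) + (-4452 - 1*2759)) = 1/(((0/2 - 3*1/2)*(-15))*(-5) + (-4452 - 2759)) = 1/(((0*(1/2) - 3/2)*(-15))*(-5) - 7211) = 1/(((0 - 3/2)*(-15))*(-5) - 7211) = 1/(-3/2*(-15)*(-5) - 7211) = 1/((45/2)*(-5) - 7211) = 1/(-225/2 - 7211) = 1/(-14647/2) = -2/14647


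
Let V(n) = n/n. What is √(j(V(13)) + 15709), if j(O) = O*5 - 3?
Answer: √15711 ≈ 125.34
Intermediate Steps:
V(n) = 1
j(O) = -3 + 5*O (j(O) = 5*O - 3 = -3 + 5*O)
√(j(V(13)) + 15709) = √((-3 + 5*1) + 15709) = √((-3 + 5) + 15709) = √(2 + 15709) = √15711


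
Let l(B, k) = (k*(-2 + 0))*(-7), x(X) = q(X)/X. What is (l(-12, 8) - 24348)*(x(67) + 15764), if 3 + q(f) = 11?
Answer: -25597966256/67 ≈ -3.8206e+8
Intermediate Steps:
q(f) = 8 (q(f) = -3 + 11 = 8)
x(X) = 8/X
l(B, k) = 14*k (l(B, k) = (k*(-2))*(-7) = -2*k*(-7) = 14*k)
(l(-12, 8) - 24348)*(x(67) + 15764) = (14*8 - 24348)*(8/67 + 15764) = (112 - 24348)*(8*(1/67) + 15764) = -24236*(8/67 + 15764) = -24236*1056196/67 = -25597966256/67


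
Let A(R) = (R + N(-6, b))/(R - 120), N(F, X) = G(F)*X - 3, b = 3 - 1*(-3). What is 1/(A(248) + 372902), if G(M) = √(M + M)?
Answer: 2036552576/759438426784611 - 512*I*√3/759438426784611 ≈ 2.6817e-6 - 1.1677e-12*I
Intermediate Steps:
G(M) = √2*√M (G(M) = √(2*M) = √2*√M)
b = 6 (b = 3 + 3 = 6)
N(F, X) = -3 + X*√2*√F (N(F, X) = (√2*√F)*X - 3 = X*√2*√F - 3 = -3 + X*√2*√F)
A(R) = (-3 + R + 12*I*√3)/(-120 + R) (A(R) = (R + (-3 + 6*√2*√(-6)))/(R - 120) = (R + (-3 + 6*√2*(I*√6)))/(-120 + R) = (R + (-3 + 12*I*√3))/(-120 + R) = (-3 + R + 12*I*√3)/(-120 + R))
1/(A(248) + 372902) = 1/((-3 + 248 + 12*I*√3)/(-120 + 248) + 372902) = 1/((245 + 12*I*√3)/128 + 372902) = 1/((245/128 + 3*I*√3/32) + 372902) = 1/(47731701/128 + 3*I*√3/32)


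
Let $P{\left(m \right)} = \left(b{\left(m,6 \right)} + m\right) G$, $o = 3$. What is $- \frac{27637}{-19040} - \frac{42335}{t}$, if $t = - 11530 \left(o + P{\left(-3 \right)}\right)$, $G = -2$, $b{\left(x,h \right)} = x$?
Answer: $\frac{111717551}{65859360} \approx 1.6963$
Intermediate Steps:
$P{\left(m \right)} = - 4 m$ ($P{\left(m \right)} = \left(m + m\right) \left(-2\right) = 2 m \left(-2\right) = - 4 m$)
$t = -172950$ ($t = - 11530 \left(3 - -12\right) = - 11530 \left(3 + 12\right) = \left(-11530\right) 15 = -172950$)
$- \frac{27637}{-19040} - \frac{42335}{t} = - \frac{27637}{-19040} - \frac{42335}{-172950} = \left(-27637\right) \left(- \frac{1}{19040}\right) - - \frac{8467}{34590} = \frac{27637}{19040} + \frac{8467}{34590} = \frac{111717551}{65859360}$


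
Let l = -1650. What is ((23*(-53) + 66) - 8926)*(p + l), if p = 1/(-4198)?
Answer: 69814219379/4198 ≈ 1.6630e+7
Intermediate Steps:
p = -1/4198 ≈ -0.00023821
((23*(-53) + 66) - 8926)*(p + l) = ((23*(-53) + 66) - 8926)*(-1/4198 - 1650) = ((-1219 + 66) - 8926)*(-6926701/4198) = (-1153 - 8926)*(-6926701/4198) = -10079*(-6926701/4198) = 69814219379/4198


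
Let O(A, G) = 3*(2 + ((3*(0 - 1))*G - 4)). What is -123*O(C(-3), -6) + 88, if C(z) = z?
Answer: -5816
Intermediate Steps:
O(A, G) = -6 - 9*G (O(A, G) = 3*(2 + ((3*(-1))*G - 4)) = 3*(2 + (-3*G - 4)) = 3*(2 + (-4 - 3*G)) = 3*(-2 - 3*G) = -6 - 9*G)
-123*O(C(-3), -6) + 88 = -123*(-6 - 9*(-6)) + 88 = -123*(-6 + 54) + 88 = -123*48 + 88 = -5904 + 88 = -5816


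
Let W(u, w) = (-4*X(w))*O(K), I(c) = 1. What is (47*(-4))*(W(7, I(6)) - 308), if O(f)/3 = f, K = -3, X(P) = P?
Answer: 51136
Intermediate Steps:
O(f) = 3*f
W(u, w) = 36*w (W(u, w) = (-4*w)*(3*(-3)) = -4*w*(-9) = 36*w)
(47*(-4))*(W(7, I(6)) - 308) = (47*(-4))*(36*1 - 308) = -188*(36 - 308) = -188*(-272) = 51136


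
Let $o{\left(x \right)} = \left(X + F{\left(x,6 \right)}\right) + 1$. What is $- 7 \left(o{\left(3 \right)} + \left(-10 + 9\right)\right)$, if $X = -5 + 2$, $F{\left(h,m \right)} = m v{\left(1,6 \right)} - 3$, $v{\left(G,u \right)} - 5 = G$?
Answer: $-210$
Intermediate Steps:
$v{\left(G,u \right)} = 5 + G$
$F{\left(h,m \right)} = -3 + 6 m$ ($F{\left(h,m \right)} = m \left(5 + 1\right) - 3 = m 6 - 3 = 6 m - 3 = -3 + 6 m$)
$X = -3$
$o{\left(x \right)} = 31$ ($o{\left(x \right)} = \left(-3 + \left(-3 + 6 \cdot 6\right)\right) + 1 = \left(-3 + \left(-3 + 36\right)\right) + 1 = \left(-3 + 33\right) + 1 = 30 + 1 = 31$)
$- 7 \left(o{\left(3 \right)} + \left(-10 + 9\right)\right) = - 7 \left(31 + \left(-10 + 9\right)\right) = - 7 \left(31 - 1\right) = \left(-7\right) 30 = -210$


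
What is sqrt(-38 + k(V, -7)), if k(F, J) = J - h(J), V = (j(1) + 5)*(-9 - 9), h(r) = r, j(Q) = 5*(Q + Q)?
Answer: I*sqrt(38) ≈ 6.1644*I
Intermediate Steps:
j(Q) = 10*Q (j(Q) = 5*(2*Q) = 10*Q)
V = -270 (V = (10*1 + 5)*(-9 - 9) = (10 + 5)*(-18) = 15*(-18) = -270)
k(F, J) = 0 (k(F, J) = J - J = 0)
sqrt(-38 + k(V, -7)) = sqrt(-38 + 0) = sqrt(-38) = I*sqrt(38)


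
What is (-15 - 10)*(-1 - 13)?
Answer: 350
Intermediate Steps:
(-15 - 10)*(-1 - 13) = -25*(-14) = 350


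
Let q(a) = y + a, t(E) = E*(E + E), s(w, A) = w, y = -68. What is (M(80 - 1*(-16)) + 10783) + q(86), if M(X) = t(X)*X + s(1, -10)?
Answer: 1780274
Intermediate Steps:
t(E) = 2*E² (t(E) = E*(2*E) = 2*E²)
q(a) = -68 + a
M(X) = 1 + 2*X³ (M(X) = (2*X²)*X + 1 = 2*X³ + 1 = 1 + 2*X³)
(M(80 - 1*(-16)) + 10783) + q(86) = ((1 + 2*(80 - 1*(-16))³) + 10783) + (-68 + 86) = ((1 + 2*(80 + 16)³) + 10783) + 18 = ((1 + 2*96³) + 10783) + 18 = ((1 + 2*884736) + 10783) + 18 = ((1 + 1769472) + 10783) + 18 = (1769473 + 10783) + 18 = 1780256 + 18 = 1780274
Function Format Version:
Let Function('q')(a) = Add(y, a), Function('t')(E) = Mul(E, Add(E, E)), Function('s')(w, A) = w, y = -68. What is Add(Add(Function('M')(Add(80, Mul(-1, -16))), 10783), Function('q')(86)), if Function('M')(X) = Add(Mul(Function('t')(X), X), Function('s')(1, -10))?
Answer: 1780274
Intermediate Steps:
Function('t')(E) = Mul(2, Pow(E, 2)) (Function('t')(E) = Mul(E, Mul(2, E)) = Mul(2, Pow(E, 2)))
Function('q')(a) = Add(-68, a)
Function('M')(X) = Add(1, Mul(2, Pow(X, 3))) (Function('M')(X) = Add(Mul(Mul(2, Pow(X, 2)), X), 1) = Add(Mul(2, Pow(X, 3)), 1) = Add(1, Mul(2, Pow(X, 3))))
Add(Add(Function('M')(Add(80, Mul(-1, -16))), 10783), Function('q')(86)) = Add(Add(Add(1, Mul(2, Pow(Add(80, Mul(-1, -16)), 3))), 10783), Add(-68, 86)) = Add(Add(Add(1, Mul(2, Pow(Add(80, 16), 3))), 10783), 18) = Add(Add(Add(1, Mul(2, Pow(96, 3))), 10783), 18) = Add(Add(Add(1, Mul(2, 884736)), 10783), 18) = Add(Add(Add(1, 1769472), 10783), 18) = Add(Add(1769473, 10783), 18) = Add(1780256, 18) = 1780274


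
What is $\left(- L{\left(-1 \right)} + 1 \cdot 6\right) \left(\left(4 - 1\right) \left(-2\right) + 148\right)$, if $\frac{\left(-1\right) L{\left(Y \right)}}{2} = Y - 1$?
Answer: $284$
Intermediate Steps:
$L{\left(Y \right)} = 2 - 2 Y$ ($L{\left(Y \right)} = - 2 \left(Y - 1\right) = - 2 \left(-1 + Y\right) = 2 - 2 Y$)
$\left(- L{\left(-1 \right)} + 1 \cdot 6\right) \left(\left(4 - 1\right) \left(-2\right) + 148\right) = \left(- (2 - -2) + 1 \cdot 6\right) \left(\left(4 - 1\right) \left(-2\right) + 148\right) = \left(- (2 + 2) + 6\right) \left(3 \left(-2\right) + 148\right) = \left(\left(-1\right) 4 + 6\right) \left(-6 + 148\right) = \left(-4 + 6\right) 142 = 2 \cdot 142 = 284$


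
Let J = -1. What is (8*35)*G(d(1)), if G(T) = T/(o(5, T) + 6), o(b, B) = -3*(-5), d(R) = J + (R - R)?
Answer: -40/3 ≈ -13.333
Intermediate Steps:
d(R) = -1 (d(R) = -1 + (R - R) = -1 + 0 = -1)
o(b, B) = 15
G(T) = T/21 (G(T) = T/(15 + 6) = T/21)
(8*35)*G(d(1)) = (8*35)*((1/21)*(-1)) = 280*(-1/21) = -40/3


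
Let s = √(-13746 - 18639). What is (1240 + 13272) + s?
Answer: 14512 + I*√32385 ≈ 14512.0 + 179.96*I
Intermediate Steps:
s = I*√32385 (s = √(-32385) = I*√32385 ≈ 179.96*I)
(1240 + 13272) + s = (1240 + 13272) + I*√32385 = 14512 + I*√32385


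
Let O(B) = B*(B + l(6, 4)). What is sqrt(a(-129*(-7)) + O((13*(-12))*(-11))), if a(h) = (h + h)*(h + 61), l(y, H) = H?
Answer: 2*sqrt(1173126) ≈ 2166.2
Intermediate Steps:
O(B) = B*(4 + B) (O(B) = B*(B + 4) = B*(4 + B))
a(h) = 2*h*(61 + h) (a(h) = (2*h)*(61 + h) = 2*h*(61 + h))
sqrt(a(-129*(-7)) + O((13*(-12))*(-11))) = sqrt(2*(-129*(-7))*(61 - 129*(-7)) + ((13*(-12))*(-11))*(4 + (13*(-12))*(-11))) = sqrt(2*903*(61 + 903) + (-156*(-11))*(4 - 156*(-11))) = sqrt(2*903*964 + 1716*(4 + 1716)) = sqrt(1740984 + 1716*1720) = sqrt(1740984 + 2951520) = sqrt(4692504) = 2*sqrt(1173126)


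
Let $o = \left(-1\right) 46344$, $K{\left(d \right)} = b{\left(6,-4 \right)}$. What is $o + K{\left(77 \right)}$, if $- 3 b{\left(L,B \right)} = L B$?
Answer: $-46336$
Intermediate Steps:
$b{\left(L,B \right)} = - \frac{B L}{3}$ ($b{\left(L,B \right)} = - \frac{L B}{3} = - \frac{B L}{3}$)
$K{\left(d \right)} = 8$ ($K{\left(d \right)} = \left(- \frac{1}{3}\right) \left(-4\right) 6 = 8$)
$o = -46344$
$o + K{\left(77 \right)} = -46344 + 8 = -46336$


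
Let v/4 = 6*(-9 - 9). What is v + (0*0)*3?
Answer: -432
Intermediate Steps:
v = -432 (v = 4*(6*(-9 - 9)) = 4*(6*(-18)) = 4*(-108) = -432)
v + (0*0)*3 = -432 + (0*0)*3 = -432 + 0*3 = -432 + 0 = -432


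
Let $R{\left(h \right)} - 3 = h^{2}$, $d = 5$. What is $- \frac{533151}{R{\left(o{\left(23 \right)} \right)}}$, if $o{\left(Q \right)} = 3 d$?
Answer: $- \frac{177717}{76} \approx -2338.4$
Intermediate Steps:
$o{\left(Q \right)} = 15$ ($o{\left(Q \right)} = 3 \cdot 5 = 15$)
$R{\left(h \right)} = 3 + h^{2}$
$- \frac{533151}{R{\left(o{\left(23 \right)} \right)}} = - \frac{533151}{3 + 15^{2}} = - \frac{533151}{3 + 225} = - \frac{533151}{228} = \left(-533151\right) \frac{1}{228} = - \frac{177717}{76}$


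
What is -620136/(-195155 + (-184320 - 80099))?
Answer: 310068/229787 ≈ 1.3494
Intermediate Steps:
-620136/(-195155 + (-184320 - 80099)) = -620136/(-195155 - 264419) = -620136/(-459574) = -620136*(-1/459574) = 310068/229787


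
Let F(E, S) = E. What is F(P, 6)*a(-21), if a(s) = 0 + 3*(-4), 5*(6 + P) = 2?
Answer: 336/5 ≈ 67.200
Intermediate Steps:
P = -28/5 (P = -6 + (⅕)*2 = -6 + ⅖ = -28/5 ≈ -5.6000)
a(s) = -12 (a(s) = 0 - 12 = -12)
F(P, 6)*a(-21) = -28/5*(-12) = 336/5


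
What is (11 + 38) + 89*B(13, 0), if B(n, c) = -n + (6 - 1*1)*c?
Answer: -1108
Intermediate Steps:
B(n, c) = -n + 5*c (B(n, c) = -n + (6 - 1)*c = -n + 5*c)
(11 + 38) + 89*B(13, 0) = (11 + 38) + 89*(-1*13 + 5*0) = 49 + 89*(-13 + 0) = 49 + 89*(-13) = 49 - 1157 = -1108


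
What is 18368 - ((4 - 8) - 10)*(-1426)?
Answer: -1596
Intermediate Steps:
18368 - ((4 - 8) - 10)*(-1426) = 18368 - (-4 - 10)*(-1426) = 18368 - (-14)*(-1426) = 18368 - 1*19964 = 18368 - 19964 = -1596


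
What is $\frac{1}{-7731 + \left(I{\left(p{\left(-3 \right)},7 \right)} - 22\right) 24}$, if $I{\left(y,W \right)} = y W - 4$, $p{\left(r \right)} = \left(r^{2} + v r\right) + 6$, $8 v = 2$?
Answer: $- \frac{1}{5961} \approx -0.00016776$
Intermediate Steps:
$v = \frac{1}{4}$ ($v = \frac{1}{8} \cdot 2 = \frac{1}{4} \approx 0.25$)
$p{\left(r \right)} = 6 + r^{2} + \frac{r}{4}$ ($p{\left(r \right)} = \left(r^{2} + \frac{r}{4}\right) + 6 = 6 + r^{2} + \frac{r}{4}$)
$I{\left(y,W \right)} = -4 + W y$ ($I{\left(y,W \right)} = W y - 4 = -4 + W y$)
$\frac{1}{-7731 + \left(I{\left(p{\left(-3 \right)},7 \right)} - 22\right) 24} = \frac{1}{-7731 + \left(\left(-4 + 7 \left(6 + \left(-3\right)^{2} + \frac{1}{4} \left(-3\right)\right)\right) - 22\right) 24} = \frac{1}{-7731 + \left(\left(-4 + 7 \left(6 + 9 - \frac{3}{4}\right)\right) - 22\right) 24} = \frac{1}{-7731 + \left(\left(-4 + 7 \cdot \frac{57}{4}\right) - 22\right) 24} = \frac{1}{-7731 + \left(\left(-4 + \frac{399}{4}\right) - 22\right) 24} = \frac{1}{-7731 + \left(\frac{383}{4} - 22\right) 24} = \frac{1}{-7731 + \frac{295}{4} \cdot 24} = \frac{1}{-7731 + 1770} = \frac{1}{-5961} = - \frac{1}{5961}$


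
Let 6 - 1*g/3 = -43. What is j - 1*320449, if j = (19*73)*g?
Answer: -116560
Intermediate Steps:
g = 147 (g = 18 - 3*(-43) = 18 + 129 = 147)
j = 203889 (j = (19*73)*147 = 1387*147 = 203889)
j - 1*320449 = 203889 - 1*320449 = 203889 - 320449 = -116560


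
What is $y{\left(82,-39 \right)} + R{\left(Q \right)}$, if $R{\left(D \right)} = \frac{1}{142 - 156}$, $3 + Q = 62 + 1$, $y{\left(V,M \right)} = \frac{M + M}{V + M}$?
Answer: $- \frac{1135}{602} \approx -1.8854$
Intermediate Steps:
$y{\left(V,M \right)} = \frac{2 M}{M + V}$
$Q = 60$ ($Q = -3 + \left(62 + 1\right) = -3 + 63 = 60$)
$R{\left(D \right)} = - \frac{1}{14}$ ($R{\left(D \right)} = \frac{1}{-14} = - \frac{1}{14}$)
$y{\left(82,-39 \right)} + R{\left(Q \right)} = 2 \left(-39\right) \frac{1}{-39 + 82} - \frac{1}{14} = 2 \left(-39\right) \frac{1}{43} - \frac{1}{14} = - \frac{78}{43} - \frac{1}{14} = - \frac{1135}{602}$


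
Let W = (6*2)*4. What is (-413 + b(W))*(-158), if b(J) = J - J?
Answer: 65254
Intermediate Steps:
W = 48 (W = 12*4 = 48)
b(J) = 0
(-413 + b(W))*(-158) = (-413 + 0)*(-158) = -413*(-158) = 65254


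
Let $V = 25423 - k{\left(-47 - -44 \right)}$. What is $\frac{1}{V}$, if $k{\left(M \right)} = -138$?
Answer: $\frac{1}{25561} \approx 3.9122 \cdot 10^{-5}$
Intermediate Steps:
$V = 25561$ ($V = 25423 - -138 = 25423 + 138 = 25561$)
$\frac{1}{V} = \frac{1}{25561}$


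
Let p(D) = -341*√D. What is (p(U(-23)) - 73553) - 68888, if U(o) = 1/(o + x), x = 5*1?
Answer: -142441 - 341*I*√2/6 ≈ -1.4244e+5 - 80.375*I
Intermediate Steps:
x = 5
U(o) = 1/(5 + o) (U(o) = 1/(o + 5) = 1/(5 + o))
(p(U(-23)) - 73553) - 68888 = (-341*I*√2/6 - 73553) - 68888 = (-73553 - 341*I*√2/6) - 68888 = -142441 - 341*I*√2/6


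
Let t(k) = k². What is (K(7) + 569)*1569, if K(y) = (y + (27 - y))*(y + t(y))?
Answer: 3265089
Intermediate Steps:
K(y) = 27*y + 27*y² (K(y) = (y + (27 - y))*(y + y²) = 27*(y + y²) = 27*y + 27*y²)
(K(7) + 569)*1569 = (27*7*(1 + 7) + 569)*1569 = (27*7*8 + 569)*1569 = (1512 + 569)*1569 = 2081*1569 = 3265089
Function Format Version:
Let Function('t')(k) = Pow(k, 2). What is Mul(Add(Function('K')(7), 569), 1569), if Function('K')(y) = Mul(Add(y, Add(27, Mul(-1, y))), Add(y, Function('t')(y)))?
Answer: 3265089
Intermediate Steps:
Function('K')(y) = Add(Mul(27, y), Mul(27, Pow(y, 2))) (Function('K')(y) = Mul(Add(y, Add(27, Mul(-1, y))), Add(y, Pow(y, 2))) = Mul(27, Add(y, Pow(y, 2))) = Add(Mul(27, y), Mul(27, Pow(y, 2))))
Mul(Add(Function('K')(7), 569), 1569) = Mul(Add(Mul(27, 7, Add(1, 7)), 569), 1569) = Mul(Add(Mul(27, 7, 8), 569), 1569) = Mul(Add(1512, 569), 1569) = Mul(2081, 1569) = 3265089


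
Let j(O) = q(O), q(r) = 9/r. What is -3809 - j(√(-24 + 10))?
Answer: -3809 + 9*I*√14/14 ≈ -3809.0 + 2.4053*I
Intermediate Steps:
j(O) = 9/O
-3809 - j(√(-24 + 10)) = -3809 - 9/(√(-24 + 10)) = -3809 - 9/(√(-14)) = -3809 - 9/(I*√14) = -3809 - 9*(-I*√14/14) = -3809 - (-9)*I*√14/14 = -3809 + 9*I*√14/14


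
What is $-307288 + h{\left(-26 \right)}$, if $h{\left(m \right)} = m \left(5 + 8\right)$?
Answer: $-307626$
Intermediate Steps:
$h{\left(m \right)} = 13 m$ ($h{\left(m \right)} = m 13 = 13 m$)
$-307288 + h{\left(-26 \right)} = -307288 + 13 \left(-26\right) = -307288 - 338 = -307626$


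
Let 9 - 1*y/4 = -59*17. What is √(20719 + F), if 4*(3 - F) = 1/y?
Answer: √84889247619/2024 ≈ 143.95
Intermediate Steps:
y = 4048 (y = 36 - (-236)*17 = 36 - 4*(-1003) = 36 + 4012 = 4048)
F = 48575/16192 (F = 3 - ¼/4048 = 3 - ¼*1/4048 = 3 - 1/16192 = 48575/16192 ≈ 2.9999)
√(20719 + F) = √(20719 + 48575/16192) = √(335530623/16192) = √84889247619/2024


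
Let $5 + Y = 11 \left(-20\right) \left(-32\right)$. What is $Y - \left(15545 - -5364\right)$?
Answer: $-13874$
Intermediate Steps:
$Y = 7035$ ($Y = -5 + 11 \left(-20\right) \left(-32\right) = -5 - -7040 = -5 + 7040 = 7035$)
$Y - \left(15545 - -5364\right) = 7035 - \left(15545 - -5364\right) = 7035 - \left(15545 + 5364\right) = 7035 - 20909 = -13874$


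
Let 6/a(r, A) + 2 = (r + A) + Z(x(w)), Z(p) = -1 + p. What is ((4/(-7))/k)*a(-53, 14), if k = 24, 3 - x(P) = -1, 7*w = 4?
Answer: 1/266 ≈ 0.0037594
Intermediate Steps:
w = 4/7 (w = (1/7)*4 = 4/7 ≈ 0.57143)
x(P) = 4 (x(P) = 3 - 1*(-1) = 3 + 1 = 4)
a(r, A) = 6/(1 + A + r) (a(r, A) = 6/(-2 + ((r + A) + (-1 + 4))) = 6/(-2 + ((A + r) + 3)) = 6/(-2 + (3 + A + r)) = 6/(1 + A + r))
((4/(-7))/k)*a(-53, 14) = ((4/(-7))/24)*(6/(1 + 14 - 53)) = ((4*(-1/7))*(1/24))*(6/(-38)) = (-4/7*1/24)*(6*(-1/38)) = -1/42*(-3/19) = 1/266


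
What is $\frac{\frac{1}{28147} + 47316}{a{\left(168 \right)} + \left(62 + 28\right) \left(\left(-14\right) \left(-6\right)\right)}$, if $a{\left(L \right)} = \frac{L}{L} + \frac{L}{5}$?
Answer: $\frac{6659017265}{1068826031} \approx 6.2302$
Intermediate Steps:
$a{\left(L \right)} = 1 + \frac{L}{5}$ ($a{\left(L \right)} = 1 + L \frac{1}{5} = 1 + \frac{L}{5}$)
$\frac{\frac{1}{28147} + 47316}{a{\left(168 \right)} + \left(62 + 28\right) \left(\left(-14\right) \left(-6\right)\right)} = \frac{\frac{1}{28147} + 47316}{\left(1 + \frac{1}{5} \cdot 168\right) + \left(62 + 28\right) \left(\left(-14\right) \left(-6\right)\right)} = \frac{\frac{1}{28147} + 47316}{\left(1 + \frac{168}{5}\right) + 90 \cdot 84} = \frac{1331803453}{28147 \left(\frac{173}{5} + 7560\right)} = \frac{1331803453}{28147 \cdot \frac{37973}{5}} = \frac{1331803453}{28147} \cdot \frac{5}{37973} = \frac{6659017265}{1068826031}$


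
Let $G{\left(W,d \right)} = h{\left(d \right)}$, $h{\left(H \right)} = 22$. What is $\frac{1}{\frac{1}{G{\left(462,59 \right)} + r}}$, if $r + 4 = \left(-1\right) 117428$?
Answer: $-117410$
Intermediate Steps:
$r = -117432$ ($r = -4 - 117428 = -117432$)
$G{\left(W,d \right)} = 22$
$\frac{1}{\frac{1}{G{\left(462,59 \right)} + r}} = \frac{1}{\frac{1}{22 - 117432}} = \frac{1}{\frac{1}{-117410}} = \frac{1}{- \frac{1}{117410}} = -117410$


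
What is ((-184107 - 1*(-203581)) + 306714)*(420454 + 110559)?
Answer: 173210068444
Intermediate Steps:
((-184107 - 1*(-203581)) + 306714)*(420454 + 110559) = ((-184107 + 203581) + 306714)*531013 = (19474 + 306714)*531013 = 326188*531013 = 173210068444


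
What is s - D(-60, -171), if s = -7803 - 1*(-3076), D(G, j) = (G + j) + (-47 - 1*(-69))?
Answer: -4518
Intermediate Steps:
D(G, j) = 22 + G + j (D(G, j) = (G + j) + (-47 + 69) = (G + j) + 22 = 22 + G + j)
s = -4727 (s = -7803 + 3076 = -4727)
s - D(-60, -171) = -4727 - (22 - 60 - 171) = -4727 - 1*(-209) = -4727 + 209 = -4518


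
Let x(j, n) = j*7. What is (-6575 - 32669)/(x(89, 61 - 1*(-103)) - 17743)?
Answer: 9811/4280 ≈ 2.2923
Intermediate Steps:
x(j, n) = 7*j
(-6575 - 32669)/(x(89, 61 - 1*(-103)) - 17743) = (-6575 - 32669)/(7*89 - 17743) = -39244/(623 - 17743) = -39244/(-17120) = -39244*(-1/17120) = 9811/4280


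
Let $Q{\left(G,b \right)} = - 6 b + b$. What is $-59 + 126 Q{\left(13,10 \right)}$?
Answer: $-6359$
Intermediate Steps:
$Q{\left(G,b \right)} = - 5 b$
$-59 + 126 Q{\left(13,10 \right)} = -59 + 126 \left(\left(-5\right) 10\right) = -59 + 126 \left(-50\right) = -59 - 6300 = -6359$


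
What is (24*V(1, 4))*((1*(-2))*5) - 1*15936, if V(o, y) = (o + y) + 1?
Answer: -17376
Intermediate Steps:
V(o, y) = 1 + o + y
(24*V(1, 4))*((1*(-2))*5) - 1*15936 = (24*(1 + 1 + 4))*((1*(-2))*5) - 1*15936 = (24*6)*(-2*5) - 15936 = 144*(-10) - 15936 = -1440 - 15936 = -17376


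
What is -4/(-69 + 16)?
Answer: 4/53 ≈ 0.075472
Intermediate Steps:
-4/(-69 + 16) = -4/(-53) = -1/53*(-4) = 4/53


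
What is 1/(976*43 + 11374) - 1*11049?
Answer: -589375757/53342 ≈ -11049.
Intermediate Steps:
1/(976*43 + 11374) - 1*11049 = 1/(41968 + 11374) - 11049 = 1/53342 - 11049 = -589375757/53342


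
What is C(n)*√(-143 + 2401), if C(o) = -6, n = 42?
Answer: -6*√2258 ≈ -285.11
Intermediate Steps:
C(n)*√(-143 + 2401) = -6*√(-143 + 2401) = -6*√2258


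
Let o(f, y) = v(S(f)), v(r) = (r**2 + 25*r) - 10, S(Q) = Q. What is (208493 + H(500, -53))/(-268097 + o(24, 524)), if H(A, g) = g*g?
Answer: -3354/4237 ≈ -0.79160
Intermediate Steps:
v(r) = -10 + r**2 + 25*r
o(f, y) = -10 + f**2 + 25*f
H(A, g) = g**2
(208493 + H(500, -53))/(-268097 + o(24, 524)) = (208493 + (-53)**2)/(-268097 + (-10 + 24**2 + 25*24)) = (208493 + 2809)/(-268097 + (-10 + 576 + 600)) = 211302/(-268097 + 1166) = 211302/(-266931) = 211302*(-1/266931) = -3354/4237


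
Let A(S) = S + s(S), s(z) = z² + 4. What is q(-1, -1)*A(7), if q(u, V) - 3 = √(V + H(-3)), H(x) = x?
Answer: 180 + 120*I ≈ 180.0 + 120.0*I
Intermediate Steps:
s(z) = 4 + z²
A(S) = 4 + S + S² (A(S) = S + (4 + S²) = 4 + S + S²)
q(u, V) = 3 + √(-3 + V) (q(u, V) = 3 + √(V - 3) = 3 + √(-3 + V))
q(-1, -1)*A(7) = (3 + √(-3 - 1))*(4 + 7 + 7²) = (3 + √(-4))*(4 + 7 + 49) = (3 + 2*I)*60 = 180 + 120*I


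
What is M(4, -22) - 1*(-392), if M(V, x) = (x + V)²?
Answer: 716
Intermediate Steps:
M(V, x) = (V + x)²
M(4, -22) - 1*(-392) = (4 - 22)² - 1*(-392) = (-18)² + 392 = 324 + 392 = 716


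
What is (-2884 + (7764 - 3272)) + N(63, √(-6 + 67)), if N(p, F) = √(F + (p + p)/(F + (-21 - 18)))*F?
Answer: 1608 + √(-11407 + 2379*√61)/√(39 - √61) ≈ 1623.2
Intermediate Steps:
N(p, F) = F*√(F + 2*p/(-39 + F)) (N(p, F) = √(F + (2*p)/(F - 39))*F = √(F + (2*p)/(-39 + F))*F = √(F + 2*p/(-39 + F))*F = F*√(F + 2*p/(-39 + F)))
(-2884 + (7764 - 3272)) + N(63, √(-6 + 67)) = (-2884 + (7764 - 3272)) + √(-6 + 67)*√((2*63 + √(-6 + 67)*(-39 + √(-6 + 67)))/(-39 + √(-6 + 67))) = (-2884 + 4492) + √61*√((126 + √61*(-39 + √61))/(-39 + √61)) = 1608 + √61*(√(-1/(-39 + √61))*√(-126 - √61*(-39 + √61))) = 1608 + √61*√(-1/(-39 + √61))*√(-126 - √61*(-39 + √61))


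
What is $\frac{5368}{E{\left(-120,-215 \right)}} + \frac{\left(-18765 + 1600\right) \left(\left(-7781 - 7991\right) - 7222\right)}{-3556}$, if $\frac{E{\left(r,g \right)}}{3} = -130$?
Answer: $- \frac{38487243127}{346710} \approx -1.1101 \cdot 10^{5}$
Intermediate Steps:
$E{\left(r,g \right)} = -390$ ($E{\left(r,g \right)} = 3 \left(-130\right) = -390$)
$\frac{5368}{E{\left(-120,-215 \right)}} + \frac{\left(-18765 + 1600\right) \left(\left(-7781 - 7991\right) - 7222\right)}{-3556} = \frac{5368}{-390} + \frac{\left(-18765 + 1600\right) \left(\left(-7781 - 7991\right) - 7222\right)}{-3556} = 5368 \left(- \frac{1}{390}\right) + - 17165 \left(\left(-7781 - 7991\right) - 7222\right) \left(- \frac{1}{3556}\right) = - \frac{2684}{195} + - 17165 \left(-15772 - 7222\right) \left(- \frac{1}{3556}\right) = - \frac{2684}{195} + \left(-17165\right) \left(-22994\right) \left(- \frac{1}{3556}\right) = - \frac{2684}{195} + 394692010 \left(- \frac{1}{3556}\right) = - \frac{2684}{195} - \frac{197346005}{1778} = - \frac{38487243127}{346710}$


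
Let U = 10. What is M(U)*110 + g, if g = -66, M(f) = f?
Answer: 1034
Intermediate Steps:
M(U)*110 + g = 10*110 - 66 = 1100 - 66 = 1034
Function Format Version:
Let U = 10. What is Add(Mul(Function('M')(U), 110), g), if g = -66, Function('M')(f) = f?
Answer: 1034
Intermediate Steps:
Add(Mul(Function('M')(U), 110), g) = Add(Mul(10, 110), -66) = Add(1100, -66) = 1034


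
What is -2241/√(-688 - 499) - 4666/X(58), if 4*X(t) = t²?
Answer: -4666/841 + 2241*I*√1187/1187 ≈ -5.5482 + 65.045*I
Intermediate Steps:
X(t) = t²/4
-2241/√(-688 - 499) - 4666/X(58) = -2241/√(-688 - 499) - 4666/((¼)*58²) = -2241*(-I*√1187/1187) - 4666/((¼)*3364) = -2241*(-I*√1187/1187) - 4666/841 = -(-2241)*I*√1187/1187 - 4666*1/841 = 2241*I*√1187/1187 - 4666/841 = -4666/841 + 2241*I*√1187/1187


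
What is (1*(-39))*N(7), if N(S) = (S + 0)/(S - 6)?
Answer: -273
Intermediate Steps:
N(S) = S/(-6 + S)
(1*(-39))*N(7) = (1*(-39))*(7/(-6 + 7)) = -273/1 = -273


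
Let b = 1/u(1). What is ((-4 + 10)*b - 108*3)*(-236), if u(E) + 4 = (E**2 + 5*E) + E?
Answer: 75992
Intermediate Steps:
u(E) = -4 + E**2 + 6*E (u(E) = -4 + ((E**2 + 5*E) + E) = -4 + (E**2 + 6*E) = -4 + E**2 + 6*E)
b = 1/3 (b = 1/(-4 + 1**2 + 6*1) = 1/(-4 + 1 + 6) = 1/3 ≈ 0.33333)
((-4 + 10)*b - 108*3)*(-236) = ((-4 + 10)*(1/3) - 108*3)*(-236) = (6*(1/3) - 324)*(-236) = (2 - 324)*(-236) = -322*(-236) = 75992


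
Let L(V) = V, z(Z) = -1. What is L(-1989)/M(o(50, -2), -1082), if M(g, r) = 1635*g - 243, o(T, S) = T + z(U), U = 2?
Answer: -51/2048 ≈ -0.024902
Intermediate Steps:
o(T, S) = -1 + T (o(T, S) = T - 1 = -1 + T)
M(g, r) = -243 + 1635*g
L(-1989)/M(o(50, -2), -1082) = -1989/(-243 + 1635*(-1 + 50)) = -1989/(-243 + 1635*49) = -1989/(-243 + 80115) = -1989/79872 = -1989*1/79872 = -51/2048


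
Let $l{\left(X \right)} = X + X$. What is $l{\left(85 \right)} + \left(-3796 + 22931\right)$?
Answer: $19305$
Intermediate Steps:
$l{\left(X \right)} = 2 X$
$l{\left(85 \right)} + \left(-3796 + 22931\right) = 2 \cdot 85 + \left(-3796 + 22931\right) = 170 + 19135 = 19305$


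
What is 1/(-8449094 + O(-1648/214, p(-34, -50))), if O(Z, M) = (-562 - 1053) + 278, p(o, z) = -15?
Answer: -1/8450431 ≈ -1.1834e-7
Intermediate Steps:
O(Z, M) = -1337 (O(Z, M) = -1615 + 278 = -1337)
1/(-8449094 + O(-1648/214, p(-34, -50))) = 1/(-8449094 - 1337) = 1/(-8450431) = -1/8450431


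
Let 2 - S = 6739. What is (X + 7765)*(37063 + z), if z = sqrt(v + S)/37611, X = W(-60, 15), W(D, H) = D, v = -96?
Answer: 285570415 + 7705*I*sqrt(6833)/37611 ≈ 2.8557e+8 + 16.934*I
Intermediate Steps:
S = -6737 (S = 2 - 1*6739 = 2 - 6739 = -6737)
X = -60
z = I*sqrt(6833)/37611 (z = sqrt(-96 - 6737)/37611 = sqrt(-6833)*(1/37611) = (I*sqrt(6833))*(1/37611) = I*sqrt(6833)/37611 ≈ 0.0021978*I)
(X + 7765)*(37063 + z) = (-60 + 7765)*(37063 + I*sqrt(6833)/37611) = 7705*(37063 + I*sqrt(6833)/37611) = 285570415 + 7705*I*sqrt(6833)/37611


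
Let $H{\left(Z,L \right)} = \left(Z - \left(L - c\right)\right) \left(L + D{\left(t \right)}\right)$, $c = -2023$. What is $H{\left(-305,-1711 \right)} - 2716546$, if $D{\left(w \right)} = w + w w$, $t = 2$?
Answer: $-1664561$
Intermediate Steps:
$D{\left(w \right)} = w + w^{2}$
$H{\left(Z,L \right)} = \left(6 + L\right) \left(-2023 + Z - L\right)$ ($H{\left(Z,L \right)} = \left(Z - \left(2023 + L\right)\right) \left(L + 2 \left(1 + 2\right)\right) = \left(-2023 + Z - L\right) \left(L + 2 \cdot 3\right) = \left(-2023 + Z - L\right) \left(L + 6\right) = \left(-2023 + Z - L\right) \left(6 + L\right) = \left(6 + L\right) \left(-2023 + Z - L\right)$)
$H{\left(-305,-1711 \right)} - 2716546 = \left(-12138 - \left(-1711\right)^{2} - -3471619 + 6 \left(-305\right) - -521855\right) - 2716546 = \left(-12138 - 2927521 + 3471619 - 1830 + 521855\right) - 2716546 = 1051985 - 2716546 = -1664561$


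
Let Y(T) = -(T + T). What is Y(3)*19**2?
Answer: -2166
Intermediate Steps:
Y(T) = -2*T
Y(3)*19**2 = -2*3*19**2 = -6*361 = -2166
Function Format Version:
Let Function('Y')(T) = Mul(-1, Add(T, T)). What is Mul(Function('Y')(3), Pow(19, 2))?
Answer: -2166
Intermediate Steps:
Function('Y')(T) = Mul(-2, T) (Function('Y')(T) = Mul(-1, Mul(2, T)) = Mul(-2, T))
Mul(Function('Y')(3), Pow(19, 2)) = Mul(Mul(-2, 3), Pow(19, 2)) = Mul(-6, 361) = -2166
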